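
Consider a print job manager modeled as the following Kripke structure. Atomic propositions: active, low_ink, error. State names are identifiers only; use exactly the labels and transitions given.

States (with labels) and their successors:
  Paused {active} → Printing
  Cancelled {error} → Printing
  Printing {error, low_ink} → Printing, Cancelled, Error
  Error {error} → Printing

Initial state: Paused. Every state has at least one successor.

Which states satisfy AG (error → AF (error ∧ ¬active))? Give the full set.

{Paused, Cancelled, Printing, Error}

States satisfying error → AF (error ∧ ¬active): {Paused, Cancelled, Printing, Error}.
States satisfying AG (error → AF (error ∧ ¬active)): {Paused, Cancelled, Printing, Error}.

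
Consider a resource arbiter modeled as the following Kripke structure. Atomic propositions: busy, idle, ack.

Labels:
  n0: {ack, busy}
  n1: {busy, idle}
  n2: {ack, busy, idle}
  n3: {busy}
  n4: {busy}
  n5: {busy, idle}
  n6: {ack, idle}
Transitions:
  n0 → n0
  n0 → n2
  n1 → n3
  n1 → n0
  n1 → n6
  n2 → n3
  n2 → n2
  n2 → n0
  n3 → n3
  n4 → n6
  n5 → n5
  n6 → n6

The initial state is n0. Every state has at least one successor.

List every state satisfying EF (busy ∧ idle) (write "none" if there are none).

{n0, n1, n2, n5}

States satisfying busy ∧ idle: {n1, n2, n5}.
States satisfying EF (busy ∧ idle): {n0, n1, n2, n5}.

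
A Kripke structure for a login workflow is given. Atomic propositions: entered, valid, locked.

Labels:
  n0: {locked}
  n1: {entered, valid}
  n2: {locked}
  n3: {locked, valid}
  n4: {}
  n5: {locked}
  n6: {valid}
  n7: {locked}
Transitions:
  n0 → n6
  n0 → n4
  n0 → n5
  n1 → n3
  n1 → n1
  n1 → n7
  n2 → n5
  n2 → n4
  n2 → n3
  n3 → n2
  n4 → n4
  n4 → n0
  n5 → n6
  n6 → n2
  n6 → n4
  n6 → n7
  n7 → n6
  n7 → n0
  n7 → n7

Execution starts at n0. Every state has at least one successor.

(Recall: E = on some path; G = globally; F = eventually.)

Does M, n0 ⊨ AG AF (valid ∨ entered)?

States satisfying AF (valid ∨ entered): {n1, n3, n5, n6}.
States satisfying AG AF (valid ∨ entered): ∅.
n0 is reachable from n0 and violates AF (valid ∨ entered), so AG fails at n0.
n0 ∉ Sat(AG AF (valid ∨ entered)).

No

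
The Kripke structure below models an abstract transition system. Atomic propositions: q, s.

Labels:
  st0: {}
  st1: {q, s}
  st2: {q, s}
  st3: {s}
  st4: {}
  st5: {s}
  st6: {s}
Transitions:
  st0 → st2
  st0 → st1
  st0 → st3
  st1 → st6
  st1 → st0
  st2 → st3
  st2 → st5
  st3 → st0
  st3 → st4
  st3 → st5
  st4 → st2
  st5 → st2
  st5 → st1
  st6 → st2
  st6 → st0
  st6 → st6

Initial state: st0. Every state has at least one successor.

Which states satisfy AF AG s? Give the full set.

States satisfying AG s: ∅.
States satisfying AF AG s: ∅.

none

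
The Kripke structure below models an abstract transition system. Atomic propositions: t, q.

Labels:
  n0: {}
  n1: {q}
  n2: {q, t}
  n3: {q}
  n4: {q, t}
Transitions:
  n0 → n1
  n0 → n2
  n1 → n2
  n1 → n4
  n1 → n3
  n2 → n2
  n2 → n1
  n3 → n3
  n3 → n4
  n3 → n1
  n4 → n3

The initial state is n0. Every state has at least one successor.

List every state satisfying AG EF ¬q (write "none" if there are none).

none

States satisfying EF ¬q: {n0}.
States satisfying AG EF ¬q: ∅.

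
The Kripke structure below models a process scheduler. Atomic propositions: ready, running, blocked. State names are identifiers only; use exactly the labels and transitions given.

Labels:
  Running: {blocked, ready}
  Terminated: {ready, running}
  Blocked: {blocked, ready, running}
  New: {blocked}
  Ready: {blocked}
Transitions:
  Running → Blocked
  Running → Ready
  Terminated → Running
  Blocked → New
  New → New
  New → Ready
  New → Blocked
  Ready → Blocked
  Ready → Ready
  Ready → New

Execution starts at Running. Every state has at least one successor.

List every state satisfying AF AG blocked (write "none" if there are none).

States satisfying AG blocked: {Running, Blocked, New, Ready}.
States satisfying AF AG blocked: {Running, Terminated, Blocked, New, Ready}.

{Running, Terminated, Blocked, New, Ready}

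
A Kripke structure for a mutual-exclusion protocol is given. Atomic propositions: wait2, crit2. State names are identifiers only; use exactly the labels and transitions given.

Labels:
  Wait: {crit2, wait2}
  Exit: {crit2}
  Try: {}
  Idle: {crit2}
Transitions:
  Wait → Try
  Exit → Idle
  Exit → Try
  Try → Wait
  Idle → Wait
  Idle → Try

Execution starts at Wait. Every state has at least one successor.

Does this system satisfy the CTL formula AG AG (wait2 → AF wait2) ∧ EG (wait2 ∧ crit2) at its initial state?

States satisfying AG (wait2 → AF wait2): {Wait, Exit, Try, Idle}.
States satisfying AG AG (wait2 → AF wait2): {Wait, Exit, Try, Idle}.
States satisfying wait2 ∧ crit2: {Wait}.
States satisfying EG (wait2 ∧ crit2): ∅.
States satisfying AG AG (wait2 → AF wait2) ∧ EG (wait2 ∧ crit2): ∅.
Wait ∉ Sat(AG AG (wait2 → AF wait2) ∧ EG (wait2 ∧ crit2)).

Does not hold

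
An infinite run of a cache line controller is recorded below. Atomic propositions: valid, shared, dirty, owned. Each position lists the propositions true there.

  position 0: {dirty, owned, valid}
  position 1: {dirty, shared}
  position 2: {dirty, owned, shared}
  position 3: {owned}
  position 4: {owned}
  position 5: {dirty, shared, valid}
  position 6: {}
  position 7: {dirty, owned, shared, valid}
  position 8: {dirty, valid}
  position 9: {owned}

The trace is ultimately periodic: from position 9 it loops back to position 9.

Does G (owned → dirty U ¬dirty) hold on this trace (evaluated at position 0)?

Holds

owned → dirty U ¬dirty holds at every position 0..9, and those are all positions ever visited, so G (owned → dirty U ¬dirty) holds.
Positions where owned holds: 0, 2, 3, 4, 7, 9.
Check dirty U ¬dirty at each: 0→ok, 2→ok, 3→ok, 4→ok, 7→ok, 9→ok.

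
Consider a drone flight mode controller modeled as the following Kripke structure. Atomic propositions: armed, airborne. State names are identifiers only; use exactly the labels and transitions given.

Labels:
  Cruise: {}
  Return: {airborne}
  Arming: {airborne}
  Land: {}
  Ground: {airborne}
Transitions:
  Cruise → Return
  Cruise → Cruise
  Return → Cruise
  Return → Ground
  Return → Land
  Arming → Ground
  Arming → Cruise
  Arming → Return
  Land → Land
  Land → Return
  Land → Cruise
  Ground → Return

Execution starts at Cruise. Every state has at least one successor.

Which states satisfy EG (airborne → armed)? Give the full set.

{Cruise, Land}

States satisfying airborne → armed: {Cruise, Land}.
States satisfying EG (airborne → armed): {Cruise, Land}.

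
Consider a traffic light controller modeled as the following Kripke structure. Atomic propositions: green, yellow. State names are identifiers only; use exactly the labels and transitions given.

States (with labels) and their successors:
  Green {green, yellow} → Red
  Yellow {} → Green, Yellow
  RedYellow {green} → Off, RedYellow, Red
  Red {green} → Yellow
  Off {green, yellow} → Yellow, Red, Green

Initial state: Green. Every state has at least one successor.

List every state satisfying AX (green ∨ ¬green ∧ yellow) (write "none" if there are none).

States satisfying green ∨ ¬green ∧ yellow: {Green, RedYellow, Red, Off}.
States satisfying AX (green ∨ ¬green ∧ yellow): {Green, RedYellow}.

{Green, RedYellow}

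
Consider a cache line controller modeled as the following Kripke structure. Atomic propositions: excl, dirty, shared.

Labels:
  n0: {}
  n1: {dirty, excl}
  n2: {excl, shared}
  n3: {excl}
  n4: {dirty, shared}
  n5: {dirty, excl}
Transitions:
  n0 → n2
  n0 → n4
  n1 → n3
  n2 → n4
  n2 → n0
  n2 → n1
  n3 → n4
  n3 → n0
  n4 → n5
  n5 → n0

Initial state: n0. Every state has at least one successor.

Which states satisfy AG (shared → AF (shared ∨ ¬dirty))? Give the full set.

{n0, n1, n2, n3, n4, n5}

States satisfying shared → AF (shared ∨ ¬dirty): {n0, n1, n2, n3, n4, n5}.
States satisfying AG (shared → AF (shared ∨ ¬dirty)): {n0, n1, n2, n3, n4, n5}.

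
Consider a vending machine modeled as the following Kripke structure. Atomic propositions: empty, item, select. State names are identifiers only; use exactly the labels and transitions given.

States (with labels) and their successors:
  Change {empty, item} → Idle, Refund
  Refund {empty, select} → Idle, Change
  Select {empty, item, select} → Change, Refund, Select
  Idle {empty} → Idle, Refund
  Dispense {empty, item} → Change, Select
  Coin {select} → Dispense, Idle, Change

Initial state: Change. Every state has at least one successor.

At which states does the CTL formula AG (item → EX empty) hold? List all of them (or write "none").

{Change, Refund, Select, Idle, Dispense, Coin}

States satisfying item → EX empty: {Change, Refund, Select, Idle, Dispense, Coin}.
States satisfying AG (item → EX empty): {Change, Refund, Select, Idle, Dispense, Coin}.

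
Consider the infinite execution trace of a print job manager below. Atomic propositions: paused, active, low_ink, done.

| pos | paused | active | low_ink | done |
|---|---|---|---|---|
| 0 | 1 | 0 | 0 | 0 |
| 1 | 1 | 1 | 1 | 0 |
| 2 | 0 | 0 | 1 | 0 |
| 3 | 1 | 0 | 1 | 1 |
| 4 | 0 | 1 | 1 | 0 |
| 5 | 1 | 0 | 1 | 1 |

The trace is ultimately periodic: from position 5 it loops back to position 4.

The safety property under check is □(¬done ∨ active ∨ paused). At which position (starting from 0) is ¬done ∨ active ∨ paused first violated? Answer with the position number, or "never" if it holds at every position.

¬done ∨ active ∨ paused holds at every position 0..5, and those are all the positions the trace ever visits, so the invariant □(¬done ∨ active ∨ paused) is never violated.

never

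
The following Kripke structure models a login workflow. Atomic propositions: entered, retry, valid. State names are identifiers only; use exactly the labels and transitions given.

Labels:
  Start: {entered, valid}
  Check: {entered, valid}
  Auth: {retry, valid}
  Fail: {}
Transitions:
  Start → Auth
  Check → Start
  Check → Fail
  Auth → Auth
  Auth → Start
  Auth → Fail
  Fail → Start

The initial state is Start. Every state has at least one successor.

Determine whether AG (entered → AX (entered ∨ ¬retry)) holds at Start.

Violated

States satisfying entered → AX (entered ∨ ¬retry): {Check, Auth, Fail}.
States satisfying AG (entered → AX (entered ∨ ¬retry)): ∅.
Start is reachable from Start and violates entered → AX (entered ∨ ¬retry), so AG fails at Start.
Start ∉ Sat(AG (entered → AX (entered ∨ ¬retry))).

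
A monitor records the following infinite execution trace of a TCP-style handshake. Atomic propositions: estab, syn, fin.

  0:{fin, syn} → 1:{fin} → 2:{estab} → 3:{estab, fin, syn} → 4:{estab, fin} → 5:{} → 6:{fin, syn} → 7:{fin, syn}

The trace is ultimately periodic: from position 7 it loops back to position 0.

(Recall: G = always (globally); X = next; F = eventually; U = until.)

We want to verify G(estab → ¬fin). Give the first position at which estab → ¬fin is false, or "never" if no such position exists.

3

Check estab → ¬fin at each position in order: 0 ✓, 1 ✓, 2 ✓.
At position 3 the labels are {estab, fin, syn}, so estab → ¬fin is false there. This is the first violation.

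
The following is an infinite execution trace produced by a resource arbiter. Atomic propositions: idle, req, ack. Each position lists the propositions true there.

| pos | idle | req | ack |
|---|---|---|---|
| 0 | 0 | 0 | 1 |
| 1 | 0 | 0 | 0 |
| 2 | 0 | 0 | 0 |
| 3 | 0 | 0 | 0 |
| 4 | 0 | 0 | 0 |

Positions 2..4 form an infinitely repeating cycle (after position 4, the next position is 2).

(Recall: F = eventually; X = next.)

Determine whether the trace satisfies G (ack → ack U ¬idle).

ack → ack U ¬idle holds at every position 0..4, and those are all positions ever visited, so G (ack → ack U ¬idle) holds.
Positions where ack holds: 0.
Check ack U ¬idle at each: 0→ok.

Holds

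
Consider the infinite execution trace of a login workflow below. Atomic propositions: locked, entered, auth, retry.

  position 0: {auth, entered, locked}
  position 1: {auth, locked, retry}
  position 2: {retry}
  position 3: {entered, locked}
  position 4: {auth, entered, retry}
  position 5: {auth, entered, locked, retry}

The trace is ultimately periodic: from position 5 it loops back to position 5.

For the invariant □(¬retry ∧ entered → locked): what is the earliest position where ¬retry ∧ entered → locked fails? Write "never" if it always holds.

never

¬retry ∧ entered → locked holds at every position 0..5, and those are all the positions the trace ever visits, so the invariant □(¬retry ∧ entered → locked) is never violated.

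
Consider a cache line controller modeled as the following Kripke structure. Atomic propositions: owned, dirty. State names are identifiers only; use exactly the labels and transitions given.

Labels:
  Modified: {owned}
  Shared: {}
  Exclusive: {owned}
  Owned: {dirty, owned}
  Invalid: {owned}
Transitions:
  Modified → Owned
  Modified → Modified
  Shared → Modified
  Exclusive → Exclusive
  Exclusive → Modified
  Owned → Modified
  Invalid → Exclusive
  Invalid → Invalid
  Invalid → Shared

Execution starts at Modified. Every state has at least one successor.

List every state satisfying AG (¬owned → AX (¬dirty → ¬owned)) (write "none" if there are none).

States satisfying ¬owned → AX (¬dirty → ¬owned): {Modified, Exclusive, Owned, Invalid}.
States satisfying AG (¬owned → AX (¬dirty → ¬owned)): {Modified, Exclusive, Owned}.

{Modified, Exclusive, Owned}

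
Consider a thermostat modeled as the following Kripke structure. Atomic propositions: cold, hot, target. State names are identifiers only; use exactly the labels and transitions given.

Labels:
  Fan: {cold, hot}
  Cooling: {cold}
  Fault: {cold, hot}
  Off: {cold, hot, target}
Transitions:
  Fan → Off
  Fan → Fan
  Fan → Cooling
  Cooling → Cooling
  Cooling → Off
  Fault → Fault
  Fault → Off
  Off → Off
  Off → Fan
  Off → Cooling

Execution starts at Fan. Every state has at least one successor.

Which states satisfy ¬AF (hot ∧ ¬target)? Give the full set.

{Cooling, Off}

States satisfying hot ∧ ¬target: {Fan, Fault}.
States satisfying AF (hot ∧ ¬target): {Fan, Fault}.
States satisfying ¬AF (hot ∧ ¬target): {Cooling, Off}.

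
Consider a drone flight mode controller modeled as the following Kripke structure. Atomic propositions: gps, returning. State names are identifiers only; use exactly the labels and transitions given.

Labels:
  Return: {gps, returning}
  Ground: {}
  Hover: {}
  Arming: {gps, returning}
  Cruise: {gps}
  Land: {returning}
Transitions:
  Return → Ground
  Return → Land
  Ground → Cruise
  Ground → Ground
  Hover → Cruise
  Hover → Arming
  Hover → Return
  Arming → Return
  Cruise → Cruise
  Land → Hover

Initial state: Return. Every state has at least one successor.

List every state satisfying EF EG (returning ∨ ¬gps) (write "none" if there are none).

States satisfying EG (returning ∨ ¬gps): {Return, Ground, Hover, Arming, Land}.
States satisfying EF EG (returning ∨ ¬gps): {Return, Ground, Hover, Arming, Land}.

{Return, Ground, Hover, Arming, Land}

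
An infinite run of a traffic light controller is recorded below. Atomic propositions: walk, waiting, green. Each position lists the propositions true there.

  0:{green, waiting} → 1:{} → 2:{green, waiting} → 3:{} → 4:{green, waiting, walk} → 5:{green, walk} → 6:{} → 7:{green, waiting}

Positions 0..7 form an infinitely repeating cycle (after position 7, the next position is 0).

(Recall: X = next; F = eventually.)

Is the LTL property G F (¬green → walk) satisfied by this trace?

Satisfied

F (¬green → walk) holds at every position 0..7, and those are all positions ever visited, so G F (¬green → walk) holds.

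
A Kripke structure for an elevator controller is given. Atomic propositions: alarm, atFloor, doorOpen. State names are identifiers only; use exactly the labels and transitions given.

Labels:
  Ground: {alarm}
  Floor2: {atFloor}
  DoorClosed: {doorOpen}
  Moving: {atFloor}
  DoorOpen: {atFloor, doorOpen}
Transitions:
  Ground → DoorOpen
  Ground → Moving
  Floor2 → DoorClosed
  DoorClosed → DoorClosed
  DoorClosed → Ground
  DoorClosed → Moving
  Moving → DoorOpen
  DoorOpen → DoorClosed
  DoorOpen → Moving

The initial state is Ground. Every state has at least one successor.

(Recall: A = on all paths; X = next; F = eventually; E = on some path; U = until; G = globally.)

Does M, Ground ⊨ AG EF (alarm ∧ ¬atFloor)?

States satisfying EF (alarm ∧ ¬atFloor): {Ground, Floor2, DoorClosed, Moving, DoorOpen}.
States satisfying AG EF (alarm ∧ ¬atFloor): {Ground, Floor2, DoorClosed, Moving, DoorOpen}.
Every state reachable from Ground satisfies EF (alarm ∧ ¬atFloor).
Ground ∈ Sat(AG EF (alarm ∧ ¬atFloor)).

Satisfied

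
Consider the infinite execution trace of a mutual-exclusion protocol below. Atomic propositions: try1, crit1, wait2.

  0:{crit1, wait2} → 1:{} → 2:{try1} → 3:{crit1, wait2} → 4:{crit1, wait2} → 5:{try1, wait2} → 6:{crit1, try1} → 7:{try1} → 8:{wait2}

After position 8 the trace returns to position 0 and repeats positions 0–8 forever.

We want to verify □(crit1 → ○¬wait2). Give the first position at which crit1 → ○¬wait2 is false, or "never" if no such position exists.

3

Check crit1 → ○¬wait2 at each position in order: 0 ✓, 1 ✓, 2 ✓.
At position 3 the labels are {crit1, wait2} and the next position 4 has {crit1, wait2}, so crit1 → ○¬wait2 is false there. This is the first violation.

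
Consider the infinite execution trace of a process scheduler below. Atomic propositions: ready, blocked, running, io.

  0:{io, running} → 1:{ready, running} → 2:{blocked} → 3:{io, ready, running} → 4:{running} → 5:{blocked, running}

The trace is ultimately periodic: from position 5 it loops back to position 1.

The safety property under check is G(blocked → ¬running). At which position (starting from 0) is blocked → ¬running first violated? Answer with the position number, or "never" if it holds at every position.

5

Check blocked → ¬running at each position in order: 0 ✓, 1 ✓, 2 ✓, 3 ✓, 4 ✓.
At position 5 the labels are {blocked, running}, so blocked → ¬running is false there. This is the first violation.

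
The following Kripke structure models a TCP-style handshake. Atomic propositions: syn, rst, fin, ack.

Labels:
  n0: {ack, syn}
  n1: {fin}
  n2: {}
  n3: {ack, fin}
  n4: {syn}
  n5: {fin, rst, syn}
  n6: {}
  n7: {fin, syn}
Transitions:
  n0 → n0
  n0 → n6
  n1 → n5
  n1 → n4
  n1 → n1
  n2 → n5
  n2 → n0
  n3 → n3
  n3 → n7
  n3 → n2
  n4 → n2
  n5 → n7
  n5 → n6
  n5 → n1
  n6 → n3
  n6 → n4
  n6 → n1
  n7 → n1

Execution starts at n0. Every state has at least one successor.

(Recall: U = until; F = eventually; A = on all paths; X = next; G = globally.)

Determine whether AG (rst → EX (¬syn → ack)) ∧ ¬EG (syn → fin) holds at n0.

States satisfying rst → EX (¬syn → ack): {n0, n1, n2, n3, n4, n5, n6, n7}.
States satisfying AG (rst → EX (¬syn → ack)): {n0, n1, n2, n3, n4, n5, n6, n7}.
States satisfying syn → fin: {n1, n2, n3, n5, n6, n7}.
States satisfying EG (syn → fin): {n1, n2, n3, n5, n6, n7}.
States satisfying ¬EG (syn → fin): {n0, n4}.
States satisfying AG (rst → EX (¬syn → ack)) ∧ ¬EG (syn → fin): {n0, n4}.
n0 ∈ Sat(AG (rst → EX (¬syn → ack)) ∧ ¬EG (syn → fin)).

Satisfied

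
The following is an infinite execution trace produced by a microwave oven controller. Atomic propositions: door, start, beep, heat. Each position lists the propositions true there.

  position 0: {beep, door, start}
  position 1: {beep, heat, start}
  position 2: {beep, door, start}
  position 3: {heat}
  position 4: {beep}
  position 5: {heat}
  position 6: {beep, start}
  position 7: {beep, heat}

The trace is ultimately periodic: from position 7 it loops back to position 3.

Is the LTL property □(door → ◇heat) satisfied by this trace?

door → ◇heat holds at every position 0..7, and those are all positions ever visited, so □(door → ◇heat) holds.
Positions where door holds: 0, 2.
Check ◇heat at each: 0→ok, 2→ok.

Holds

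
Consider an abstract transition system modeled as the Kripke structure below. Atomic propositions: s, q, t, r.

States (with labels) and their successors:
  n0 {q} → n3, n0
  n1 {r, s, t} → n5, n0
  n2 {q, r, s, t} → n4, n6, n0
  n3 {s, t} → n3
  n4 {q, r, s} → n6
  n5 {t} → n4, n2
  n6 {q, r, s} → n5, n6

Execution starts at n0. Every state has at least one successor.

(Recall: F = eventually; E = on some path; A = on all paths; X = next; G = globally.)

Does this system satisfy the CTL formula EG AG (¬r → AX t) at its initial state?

States satisfying AG (¬r → AX t): {n3}.
States satisfying EG AG (¬r → AX t): {n3}.
No suitable path/successor from n0 witnesses the formula.
n0 ∉ Sat(EG AG (¬r → AX t)).

Violated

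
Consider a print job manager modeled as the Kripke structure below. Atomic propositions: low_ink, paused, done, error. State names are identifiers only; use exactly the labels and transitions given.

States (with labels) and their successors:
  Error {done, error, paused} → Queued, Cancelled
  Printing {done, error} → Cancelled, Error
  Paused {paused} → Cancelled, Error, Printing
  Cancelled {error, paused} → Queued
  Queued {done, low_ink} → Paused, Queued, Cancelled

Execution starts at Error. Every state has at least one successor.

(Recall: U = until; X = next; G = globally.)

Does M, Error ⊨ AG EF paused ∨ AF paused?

Yes

States satisfying EF paused: {Error, Printing, Paused, Cancelled, Queued}.
States satisfying AG EF paused: {Error, Printing, Paused, Cancelled, Queued}.
States satisfying paused: {Error, Paused, Cancelled}.
States satisfying AF paused: {Error, Printing, Paused, Cancelled}.
States satisfying AG EF paused ∨ AF paused: {Error, Printing, Paused, Cancelled, Queued}.
Error ∈ Sat(AG EF paused ∨ AF paused).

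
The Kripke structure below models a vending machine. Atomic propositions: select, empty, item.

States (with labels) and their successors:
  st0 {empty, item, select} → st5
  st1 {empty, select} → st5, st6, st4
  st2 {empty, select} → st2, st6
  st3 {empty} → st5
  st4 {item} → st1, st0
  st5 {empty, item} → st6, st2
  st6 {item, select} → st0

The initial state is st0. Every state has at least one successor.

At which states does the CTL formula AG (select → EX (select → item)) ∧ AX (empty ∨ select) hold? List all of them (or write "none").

{st0, st2, st3, st4, st5, st6}

States satisfying select → EX (select → item): {st0, st1, st2, st3, st4, st5, st6}.
States satisfying AG (select → EX (select → item)): {st0, st1, st2, st3, st4, st5, st6}.
States satisfying empty ∨ select: {st0, st1, st2, st3, st5, st6}.
States satisfying AX (empty ∨ select): {st0, st2, st3, st4, st5, st6}.
States satisfying AG (select → EX (select → item)) ∧ AX (empty ∨ select): {st0, st2, st3, st4, st5, st6}.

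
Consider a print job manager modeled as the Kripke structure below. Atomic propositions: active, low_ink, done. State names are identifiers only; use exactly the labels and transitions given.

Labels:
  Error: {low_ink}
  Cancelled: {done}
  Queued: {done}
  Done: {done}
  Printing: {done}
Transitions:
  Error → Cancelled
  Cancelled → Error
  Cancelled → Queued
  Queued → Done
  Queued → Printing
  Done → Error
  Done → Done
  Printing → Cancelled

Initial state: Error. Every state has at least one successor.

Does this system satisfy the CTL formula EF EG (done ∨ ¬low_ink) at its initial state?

Holds

States satisfying EG (done ∨ ¬low_ink): {Cancelled, Queued, Done, Printing}.
States satisfying EF EG (done ∨ ¬low_ink): {Error, Cancelled, Queued, Done, Printing}.
Some path from Error reaches a state where EG (done ∨ ¬low_ink) holds.
Error ∈ Sat(EF EG (done ∨ ¬low_ink)).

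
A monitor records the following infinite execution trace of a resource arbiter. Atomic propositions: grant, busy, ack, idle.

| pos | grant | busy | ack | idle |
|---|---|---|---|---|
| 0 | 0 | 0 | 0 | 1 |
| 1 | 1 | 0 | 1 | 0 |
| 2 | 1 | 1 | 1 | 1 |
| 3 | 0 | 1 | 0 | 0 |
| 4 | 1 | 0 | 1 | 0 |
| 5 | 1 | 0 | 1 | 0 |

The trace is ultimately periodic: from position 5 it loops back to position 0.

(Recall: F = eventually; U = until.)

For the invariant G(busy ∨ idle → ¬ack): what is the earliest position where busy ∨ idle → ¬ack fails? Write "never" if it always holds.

2

Check busy ∨ idle → ¬ack at each position in order: 0 ✓, 1 ✓.
At position 2 the labels are {ack, busy, grant, idle}, so busy ∨ idle → ¬ack is false there. This is the first violation.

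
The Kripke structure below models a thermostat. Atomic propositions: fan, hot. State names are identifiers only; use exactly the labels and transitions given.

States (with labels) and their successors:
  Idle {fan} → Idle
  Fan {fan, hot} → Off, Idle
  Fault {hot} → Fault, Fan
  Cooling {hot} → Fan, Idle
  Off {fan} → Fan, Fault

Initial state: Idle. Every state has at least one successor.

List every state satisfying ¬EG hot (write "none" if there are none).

States satisfying hot: {Fan, Fault, Cooling}.
States satisfying EG hot: {Fault}.
States satisfying ¬EG hot: {Idle, Fan, Cooling, Off}.

{Idle, Fan, Cooling, Off}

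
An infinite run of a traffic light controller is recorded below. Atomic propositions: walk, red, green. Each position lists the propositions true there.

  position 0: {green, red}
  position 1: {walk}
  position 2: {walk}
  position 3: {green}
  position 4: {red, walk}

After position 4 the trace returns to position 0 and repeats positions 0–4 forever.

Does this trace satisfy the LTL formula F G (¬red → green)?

Does not hold

G (¬red → green) is false at every position 0..4, so it never becomes true and F G (¬red → green) fails.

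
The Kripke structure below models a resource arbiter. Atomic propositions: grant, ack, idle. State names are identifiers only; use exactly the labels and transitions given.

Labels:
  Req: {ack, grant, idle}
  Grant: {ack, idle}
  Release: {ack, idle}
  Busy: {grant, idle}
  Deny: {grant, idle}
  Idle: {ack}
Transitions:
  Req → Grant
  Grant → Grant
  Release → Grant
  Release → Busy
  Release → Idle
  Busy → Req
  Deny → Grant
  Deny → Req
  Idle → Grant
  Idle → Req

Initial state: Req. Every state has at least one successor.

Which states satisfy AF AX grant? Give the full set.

States satisfying AX grant: {Busy}.
States satisfying AF AX grant: {Busy}.

{Busy}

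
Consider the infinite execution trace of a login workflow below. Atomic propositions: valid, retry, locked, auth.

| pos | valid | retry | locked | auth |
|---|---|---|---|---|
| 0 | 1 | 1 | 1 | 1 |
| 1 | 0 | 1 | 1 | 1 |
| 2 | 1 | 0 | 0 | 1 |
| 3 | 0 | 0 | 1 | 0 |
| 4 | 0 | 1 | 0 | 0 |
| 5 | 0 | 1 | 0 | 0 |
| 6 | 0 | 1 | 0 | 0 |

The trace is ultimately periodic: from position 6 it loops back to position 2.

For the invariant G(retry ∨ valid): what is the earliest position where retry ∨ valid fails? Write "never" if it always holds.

Check retry ∨ valid at each position in order: 0 ✓, 1 ✓, 2 ✓.
At position 3 the labels are {locked}, so retry ∨ valid is false there. This is the first violation.

3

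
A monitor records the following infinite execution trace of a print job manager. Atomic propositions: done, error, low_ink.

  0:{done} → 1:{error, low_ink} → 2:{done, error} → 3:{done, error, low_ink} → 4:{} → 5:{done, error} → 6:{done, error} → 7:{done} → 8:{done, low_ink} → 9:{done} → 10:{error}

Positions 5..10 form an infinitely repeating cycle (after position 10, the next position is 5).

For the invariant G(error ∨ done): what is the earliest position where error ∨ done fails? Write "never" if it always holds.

4

Check error ∨ done at each position in order: 0 ✓, 1 ✓, 2 ✓, 3 ✓.
At position 4 the labels are {}, so error ∨ done is false there. This is the first violation.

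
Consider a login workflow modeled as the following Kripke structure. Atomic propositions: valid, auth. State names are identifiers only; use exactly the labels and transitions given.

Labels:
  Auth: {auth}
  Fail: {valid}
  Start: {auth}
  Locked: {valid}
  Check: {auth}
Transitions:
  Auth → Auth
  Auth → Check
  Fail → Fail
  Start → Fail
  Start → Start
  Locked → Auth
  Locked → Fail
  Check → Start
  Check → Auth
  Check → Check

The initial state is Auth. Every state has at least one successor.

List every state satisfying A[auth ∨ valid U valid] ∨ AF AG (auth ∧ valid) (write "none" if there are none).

States satisfying auth ∨ valid: {Auth, Fail, Start, Locked, Check}.
States satisfying valid: {Fail, Locked}.
States satisfying A[auth ∨ valid U valid]: {Fail, Locked}.
States satisfying AG (auth ∧ valid): ∅.
States satisfying AF AG (auth ∧ valid): ∅.
States satisfying A[auth ∨ valid U valid] ∨ AF AG (auth ∧ valid): {Fail, Locked}.

{Fail, Locked}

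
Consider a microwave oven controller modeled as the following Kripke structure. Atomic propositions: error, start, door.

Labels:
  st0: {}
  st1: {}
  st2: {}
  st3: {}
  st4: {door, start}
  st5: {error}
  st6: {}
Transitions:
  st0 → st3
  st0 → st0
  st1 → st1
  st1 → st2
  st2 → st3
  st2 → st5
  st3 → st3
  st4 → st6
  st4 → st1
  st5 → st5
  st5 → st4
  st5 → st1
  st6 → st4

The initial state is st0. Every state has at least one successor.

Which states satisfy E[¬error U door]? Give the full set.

{st4, st6}

States satisfying ¬error: {st0, st1, st2, st3, st4, st6}.
States satisfying door: {st4}.
States satisfying E[¬error U door]: {st4, st6}.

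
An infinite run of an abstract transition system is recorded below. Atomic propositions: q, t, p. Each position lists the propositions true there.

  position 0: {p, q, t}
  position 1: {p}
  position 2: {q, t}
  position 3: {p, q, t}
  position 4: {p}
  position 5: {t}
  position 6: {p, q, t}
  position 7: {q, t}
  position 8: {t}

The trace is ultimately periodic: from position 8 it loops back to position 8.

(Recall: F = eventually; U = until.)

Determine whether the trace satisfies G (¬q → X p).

Does not hold

¬q → X p must hold at every position from 0 onward. It fails at position 1, so G (¬q → X p) is false.
Positions where ¬q holds: 1, 4, 5, 8.
Check X p at each: 1→fails, 4→fails, 5→ok, 8→fails.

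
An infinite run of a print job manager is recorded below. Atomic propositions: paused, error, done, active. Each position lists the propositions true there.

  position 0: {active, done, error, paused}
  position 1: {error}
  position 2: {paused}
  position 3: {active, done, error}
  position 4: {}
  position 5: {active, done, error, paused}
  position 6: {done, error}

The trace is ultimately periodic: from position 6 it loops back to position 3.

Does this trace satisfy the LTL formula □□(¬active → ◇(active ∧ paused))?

Yes

□(¬active → ◇(active ∧ paused)) holds at every position 0..6, and those are all positions ever visited, so □□(¬active → ◇(active ∧ paused)) holds.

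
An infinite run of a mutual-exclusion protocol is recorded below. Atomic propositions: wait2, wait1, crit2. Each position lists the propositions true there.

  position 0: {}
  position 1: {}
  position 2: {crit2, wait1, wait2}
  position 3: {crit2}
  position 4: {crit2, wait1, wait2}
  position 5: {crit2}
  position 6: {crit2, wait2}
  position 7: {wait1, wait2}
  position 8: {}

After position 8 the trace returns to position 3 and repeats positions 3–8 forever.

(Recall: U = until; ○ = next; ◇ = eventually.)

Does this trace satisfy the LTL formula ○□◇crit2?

Yes

The position after 0 is 1; □◇crit2 is true there.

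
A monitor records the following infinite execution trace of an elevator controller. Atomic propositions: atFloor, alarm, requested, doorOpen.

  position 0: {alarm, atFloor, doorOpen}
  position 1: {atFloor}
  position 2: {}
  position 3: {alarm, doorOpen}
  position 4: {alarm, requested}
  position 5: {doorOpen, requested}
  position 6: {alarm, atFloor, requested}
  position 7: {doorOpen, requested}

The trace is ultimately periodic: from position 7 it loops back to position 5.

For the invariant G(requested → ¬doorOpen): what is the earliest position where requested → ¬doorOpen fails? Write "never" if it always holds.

Check requested → ¬doorOpen at each position in order: 0 ✓, 1 ✓, 2 ✓, 3 ✓, 4 ✓.
At position 5 the labels are {doorOpen, requested}, so requested → ¬doorOpen is false there. This is the first violation.

5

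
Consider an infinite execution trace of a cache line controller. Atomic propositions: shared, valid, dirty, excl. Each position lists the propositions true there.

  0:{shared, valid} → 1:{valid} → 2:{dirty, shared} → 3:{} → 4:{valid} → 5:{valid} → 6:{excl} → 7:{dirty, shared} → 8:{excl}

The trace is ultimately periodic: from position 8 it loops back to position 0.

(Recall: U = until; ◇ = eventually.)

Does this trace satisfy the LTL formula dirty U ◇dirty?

Holds

Walking from position 0: ◇dirty first holds at position 0, and dirty holds at every earlier position along the way, so dirty U ◇dirty holds.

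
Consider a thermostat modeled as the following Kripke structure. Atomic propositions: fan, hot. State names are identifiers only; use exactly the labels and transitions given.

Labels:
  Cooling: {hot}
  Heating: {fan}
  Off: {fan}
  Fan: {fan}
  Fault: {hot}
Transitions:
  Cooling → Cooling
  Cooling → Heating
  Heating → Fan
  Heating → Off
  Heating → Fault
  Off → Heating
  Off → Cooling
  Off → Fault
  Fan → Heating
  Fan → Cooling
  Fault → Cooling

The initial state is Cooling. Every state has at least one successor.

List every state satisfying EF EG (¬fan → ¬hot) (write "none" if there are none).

States satisfying EG (¬fan → ¬hot): {Heating, Off, Fan}.
States satisfying EF EG (¬fan → ¬hot): {Cooling, Heating, Off, Fan, Fault}.

{Cooling, Heating, Off, Fan, Fault}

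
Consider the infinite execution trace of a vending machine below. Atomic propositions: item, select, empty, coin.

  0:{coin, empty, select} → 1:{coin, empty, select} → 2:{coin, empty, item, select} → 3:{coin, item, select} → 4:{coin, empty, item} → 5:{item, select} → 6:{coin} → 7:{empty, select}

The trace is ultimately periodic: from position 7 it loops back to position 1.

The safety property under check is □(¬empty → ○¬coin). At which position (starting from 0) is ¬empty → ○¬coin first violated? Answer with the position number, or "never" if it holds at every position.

3

Check ¬empty → ○¬coin at each position in order: 0 ✓, 1 ✓, 2 ✓.
At position 3 the labels are {coin, item, select} and the next position 4 has {coin, empty, item}, so ¬empty → ○¬coin is false there. This is the first violation.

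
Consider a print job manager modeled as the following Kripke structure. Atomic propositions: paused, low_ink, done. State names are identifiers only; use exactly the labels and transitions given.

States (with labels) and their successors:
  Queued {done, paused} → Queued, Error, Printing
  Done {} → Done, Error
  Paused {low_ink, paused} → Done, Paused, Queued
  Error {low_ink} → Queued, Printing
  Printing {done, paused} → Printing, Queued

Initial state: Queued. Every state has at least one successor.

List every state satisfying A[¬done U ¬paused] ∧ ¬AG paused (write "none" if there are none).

States satisfying ¬done: {Done, Paused, Error}.
States satisfying ¬paused: {Done, Error}.
States satisfying A[¬done U ¬paused]: {Done, Error}.
States satisfying paused: {Queued, Paused, Printing}.
States satisfying AG paused: ∅.
States satisfying ¬AG paused: {Queued, Done, Paused, Error, Printing}.
States satisfying A[¬done U ¬paused] ∧ ¬AG paused: {Done, Error}.

{Done, Error}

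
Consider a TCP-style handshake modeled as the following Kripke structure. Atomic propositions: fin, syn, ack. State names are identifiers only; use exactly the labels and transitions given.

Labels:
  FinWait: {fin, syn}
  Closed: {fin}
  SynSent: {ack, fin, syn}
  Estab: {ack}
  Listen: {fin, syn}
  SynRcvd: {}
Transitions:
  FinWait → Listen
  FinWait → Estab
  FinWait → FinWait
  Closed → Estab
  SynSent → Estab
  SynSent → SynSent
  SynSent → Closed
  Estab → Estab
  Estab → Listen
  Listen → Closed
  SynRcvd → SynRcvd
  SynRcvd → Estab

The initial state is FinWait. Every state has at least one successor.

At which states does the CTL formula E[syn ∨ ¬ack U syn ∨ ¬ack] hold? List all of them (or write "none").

States satisfying syn ∨ ¬ack: {FinWait, Closed, SynSent, Listen, SynRcvd}.
States satisfying E[syn ∨ ¬ack U syn ∨ ¬ack]: {FinWait, Closed, SynSent, Listen, SynRcvd}.

{FinWait, Closed, SynSent, Listen, SynRcvd}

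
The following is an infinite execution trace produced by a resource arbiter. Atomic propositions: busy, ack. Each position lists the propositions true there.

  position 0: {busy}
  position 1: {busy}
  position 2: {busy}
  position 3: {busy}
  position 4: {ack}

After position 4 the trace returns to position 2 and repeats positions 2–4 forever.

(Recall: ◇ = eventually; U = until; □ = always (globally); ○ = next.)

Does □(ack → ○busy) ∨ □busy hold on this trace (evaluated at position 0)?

Holds

ack → ○busy holds at every position 0..4, and those are all positions ever visited, so □(ack → ○busy) holds.
Positions where ack holds: 4.
Check ○busy at each: 4→ok.
busy must hold at every position from 0 onward. It fails at position 4, so □busy is false.
At position 0: □(ack → ○busy) is true; □busy is false; so □(ack → ○busy) ∨ □busy is true.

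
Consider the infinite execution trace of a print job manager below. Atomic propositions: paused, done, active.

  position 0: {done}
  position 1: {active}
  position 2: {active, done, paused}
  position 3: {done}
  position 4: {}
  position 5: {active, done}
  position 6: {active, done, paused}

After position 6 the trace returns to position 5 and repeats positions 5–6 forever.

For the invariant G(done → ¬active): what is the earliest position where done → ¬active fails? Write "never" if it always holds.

Check done → ¬active at each position in order: 0 ✓, 1 ✓.
At position 2 the labels are {active, done, paused}, so done → ¬active is false there. This is the first violation.

2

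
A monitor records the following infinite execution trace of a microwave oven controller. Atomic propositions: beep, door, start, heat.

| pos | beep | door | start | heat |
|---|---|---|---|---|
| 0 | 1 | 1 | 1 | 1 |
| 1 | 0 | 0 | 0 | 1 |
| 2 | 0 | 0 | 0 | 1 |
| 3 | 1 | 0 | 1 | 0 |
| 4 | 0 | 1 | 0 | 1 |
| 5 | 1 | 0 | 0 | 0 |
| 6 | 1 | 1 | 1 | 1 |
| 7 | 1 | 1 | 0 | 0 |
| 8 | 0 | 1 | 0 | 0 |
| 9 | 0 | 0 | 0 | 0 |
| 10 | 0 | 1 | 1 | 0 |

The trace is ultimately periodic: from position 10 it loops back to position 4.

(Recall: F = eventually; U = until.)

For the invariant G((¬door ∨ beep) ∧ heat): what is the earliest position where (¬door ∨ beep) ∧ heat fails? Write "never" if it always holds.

Check (¬door ∨ beep) ∧ heat at each position in order: 0 ✓, 1 ✓, 2 ✓.
At position 3 the labels are {beep, start}, so (¬door ∨ beep) ∧ heat is false there. This is the first violation.

3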